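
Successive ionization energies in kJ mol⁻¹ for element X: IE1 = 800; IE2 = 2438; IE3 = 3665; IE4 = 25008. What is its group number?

Group 13

Look for the largest jump between consecutive ionization energies: IE4/IE3 ≈ 6.8, far larger than any earlier ratio.
That jump marks the point where a core electron is being removed. So the atom has 3 valence electrons.
A main-group element with 3 valence electrons is in group 13.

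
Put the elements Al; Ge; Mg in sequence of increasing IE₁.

Al < Mg < Ge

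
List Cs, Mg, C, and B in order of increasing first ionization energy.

B is in period 2, group 13; C is in period 2, group 14; Mg is in period 3, group 2; Cs is in period 6, group 1.
First ionization energy rises across a period (greater Z_eff holds electrons more tightly) and falls down a group (valence electrons are farther from the nucleus).
These span different periods and groups, so the two trends combine.
Mg > Cs: both effects reinforce here, so Mg is clearly the higher of the two.
B > Mg: both effects reinforce here, so B is clearly the higher of the two.
C > B: C lies to the right of B in period 2, so the across-period effect alone puts C higher.
Approximate values (kJ/mol): B 801, C 1086, Mg 738, Cs 376.
So from lowest to highest: Cs < Mg < B < C.

Cs < Mg < B < C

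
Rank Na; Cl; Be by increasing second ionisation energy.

Be < Cl < Na

The second ionization energy removes an electron from the +1 ion. For each element: Na⁺ is the bare [Ne] core; Cl⁺ still has 6 valence electrons; Be⁺ still has 1 valence electron.
Pulling an electron out of a noble-gas core costs far more than removing a remaining valence electron, so Na sits at the high end of IE_2.
Valence configurations: Cl⁺ [Ne]3s²3p⁴, Be⁺ [He]2s¹.
Approximate IE_2 values (kJ/mol): Na 4562, Cl 2298, Be 1757.
Hence IE_2: Be < Cl < Na.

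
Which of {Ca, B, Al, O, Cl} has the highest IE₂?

O

IE_2 is the cost of taking one more electron from the +1 cation: Ca⁺ still has 1 valence electron; B⁺ still has 2 valence electrons; Al⁺ still has 2 valence electrons; O⁺ still has 5 valence electrons; Cl⁺ still has 6 valence electrons.
All are still removing valence electrons, so compare the +1 ions as you would atoms: IE_2 generally rises across a period (higher Z_eff) and falls down a group (larger shell), subject to the usual subshell exceptions.
Valence configurations: Ca⁺ [Ar]4s¹, B⁺ [He]2s², Al⁺ [Ne]3s², O⁺ [He]2s²2p³, Cl⁺ [Ne]3s²3p⁴.
Approximate IE_2 values (kJ/mol): Ca 1145, B 2427, Al 1817, O 3388, Cl 2298.
Overall IE_2 order: Ca < Al < Cl < B < O.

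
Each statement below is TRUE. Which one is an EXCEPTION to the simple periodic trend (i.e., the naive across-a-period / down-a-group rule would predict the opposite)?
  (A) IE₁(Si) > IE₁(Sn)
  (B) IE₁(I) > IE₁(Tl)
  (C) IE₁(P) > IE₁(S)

(C)

The general trend: IE₁ increases across a period and decreases down a group.
(A) Si (period 3, group 14) vs Sn (period 5, group 14): the stated order agrees with the simple trend.
(B) I (period 5, group 17) vs Tl (period 6, group 13): the stated order agrees with the simple trend.
(C) P (period 3, group 15) vs S (period 3, group 16): the stated order contradicts the simple trend.
The exception is (C): S (3p⁴) ionizes more easily than half-filled P (3p³) because the paired 3p electron in S is pushed out by e⁻–e⁻ repulsion.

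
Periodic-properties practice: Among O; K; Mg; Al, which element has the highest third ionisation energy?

IE_3 is the cost of taking one more electron from the +2 cation: O²⁺ still has 4 valence electrons; K²⁺ is already 1 electron into the core; Mg²⁺ is the bare [Ne] core; Al²⁺ still has 1 valence electron.
Usually core removal costs more than valence removal, but here the competition is close: a tightly held n=2 valence electron can cost more to remove than an n=3 core electron, so the actual values have to decide it.
Valence configurations: O²⁺ [He]2s²2p², Al²⁺ [Ne]3s¹.
Tabulated IE_3 (kJ/mol): O 5300, K 4420, Mg 7733, Al 2745.
So the third ionization energies run Al < K < O < Mg.

Mg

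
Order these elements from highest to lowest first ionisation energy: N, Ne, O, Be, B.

Be is in period 2, group 2; B is in period 2, group 13; N is in period 2, group 15; O is in period 2, group 16; Ne is in period 2, group 18.
IE₁ increases left→right with effective nuclear charge and decreases top→bottom as the valence shell moves farther out.
All lie in period 2; the across-period trend (first ionization energy increases left to right) applies, with the exception below.
Note the exception: Be has a higher first ionization energy than B, contrary to the simple trend — removing B's lone 2p electron is easier than breaking Be's filled 2s².
Note the exception: N has a higher first ionization energy than O, contrary to the simple trend — pairing an electron in O's 2p⁴ costs repulsion energy, so O ionizes more easily than half-filled N (2p³).
Tabulated first ionization energy (kJ/mol): Be 900, B 801, N 1402, O 1314, Ne 2081.
So from highest to lowest: Ne > N > O > Be > B.

Ne, N, O, Be, B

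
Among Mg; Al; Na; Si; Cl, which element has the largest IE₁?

Cl

Na is in period 3, group 1; Mg is in period 3, group 2; Al is in period 3, group 13; Si is in period 3, group 14; Cl is in period 3, group 17.
IE₁ increases left→right with effective nuclear charge and decreases top→bottom as the valence shell moves farther out.
All lie in period 3; the across-period trend (first ionization energy increases left to right) applies, with the exception below.
Note the exception: Mg has a higher first ionization energy than Al, contrary to the simple trend — Al's single 3p electron is easier to remove than one from Mg's filled 3s².
Tabulated first ionization energy (kJ/mol): Na 496, Mg 738, Al 578, Si 786, Cl 1251.
The largest IE₁ among these belongs to Cl.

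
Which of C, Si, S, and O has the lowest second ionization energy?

Si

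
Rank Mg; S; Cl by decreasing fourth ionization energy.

Mg > Cl > S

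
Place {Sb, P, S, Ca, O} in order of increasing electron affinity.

O is in period 2, group 16; P is in period 3, group 15; S is in period 3, group 16; Ca is in period 4, group 2; Sb is in period 5, group 15.
Electron affinity generally becomes more exothermic across a period toward the halogens and less exothermic down a group.
Neither a single period nor a single group — weigh both effects.
P > Ca: both effects reinforce here, so P is clearly the higher of the two.
Sb > P: this pair runs against the simple trend — see the exception note.
O > Sb: both effects reinforce here, so O is clearly the higher of the two.
S > O: this pair runs against the simple trend — see the exception note.
Note the exception: Sb has a higher electron affinity than P, contrary to the simple trend — both are half-filled np³, but the pairing/repulsion penalty for the added electron shrinks as the p orbitals become larger and more diffuse down the group, and for Sb that outweighs the weaker nuclear attraction.
Note the exception: S has a higher electron affinity than O, contrary to the simple trend — the compact 2p subshell of O repels the added electron more than S's larger 3p does.
For reference (kJ/mol): O 141, P 72, S 200, Ca 2, Sb 103.
So from lowest to highest: Ca < P < Sb < O < S.

Ca < P < Sb < O < S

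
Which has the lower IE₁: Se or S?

Se

S is in period 3, group 16; Se is in period 4, group 16.
Removing the outermost electron gets harder across a period and easier down a group.
All are in group 16, so first ionization energy increases up the group.
So Se has the lower IE₁ (Se < S).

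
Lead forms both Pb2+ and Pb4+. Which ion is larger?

Both ions have Z = 82 protons, but Pb4+ has lost more electrons, so its remaining electrons feel a larger effective nuclear charge per electron and are pulled in more tightly.
Higher positive charge → smaller ion, so Pb2+ > Pb4+.

Pb2+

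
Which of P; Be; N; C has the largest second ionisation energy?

N

Consider each +1 ion: P⁺ still has 4 valence electrons; Be⁺ still has 1 valence electron; N⁺ still has 4 valence electrons; C⁺ still has 3 valence electrons.
All are still removing valence electrons, so compare the +1 ions as you would atoms: IE_2 generally rises across a period (higher Z_eff) and falls down a group (larger shell), subject to the usual subshell exceptions.
Valence configurations: P⁺ [Ne]3s²3p², Be⁺ [He]2s¹, N⁺ [He]2s²2p², C⁺ [He]2s²2p¹.
Approximate IE_2 values (kJ/mol): P 1907, Be 1757, N 2856, C 2353.
So the second ionization energies run Be < P < C < N.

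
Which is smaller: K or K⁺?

Forming K⁺ removes 1 electron from K. Fewer electrons for the same nuclear charge means less shielding and a higher Z_eff on the remaining electrons, and for main-group metals the entire outer shell is lost.
A cation is smaller than its parent atom: K⁺ < K.

K⁺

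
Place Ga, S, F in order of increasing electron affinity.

F is in period 2, group 17; S is in period 3, group 16; Ga is in period 4, group 13.
EA tends to increase across a period and decrease down a group, though the pattern is less regular than for IE or radius.
Neither a single period nor a single group — weigh both effects.
S > Ga: both effects reinforce here, so S is clearly the higher of the two.
F > S: both effects reinforce here, so F is clearly the higher of the two.
For reference (kJ/mol): F 328, S 200, Ga 29.
So from lowest to highest: Ga < S < F.

Ga, S, F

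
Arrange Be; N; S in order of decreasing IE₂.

N > S > Be

IE_2 is the cost of taking one more electron from the +1 cation: Be⁺ still has 1 valence electron; N⁺ still has 4 valence electrons; S⁺ still has 5 valence electrons.
All are still removing valence electrons, so compare the +1 ions as you would atoms: IE_2 generally rises across a period (higher Z_eff) and falls down a group (larger shell), subject to the usual subshell exceptions.
Valence configurations: Be⁺ [He]2s¹, N⁺ [He]2s²2p², S⁺ [Ne]3s²3p³.
Approximate IE_2 values (kJ/mol): Be 1757, N 2856, S 2252.
So the second ionization energies run Be < S < N.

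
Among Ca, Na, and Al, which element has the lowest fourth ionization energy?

Ca

After 3 electrons have been removed, what remains? Ca³⁺ is already 1 electron into the core; Na³⁺ is already 2 electrons into the core; Al³⁺ is the bare [Ne] core.
All of these are removing an electron from a noble-gas core or deeper; the smaller core (lower principal quantum number) is held far more tightly, and within a period the higher nuclear charge binds the same core more tightly.
Tabulated IE_4 (kJ/mol): Ca 6491, Na 9543, Al 11577.
Putting it together, IE_4: Ca < Na < Al.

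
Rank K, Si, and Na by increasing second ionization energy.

Si < K < Na

IE_2 is the cost of taking one more electron from the +1 cation: K⁺ is the bare [Ar] core; Si⁺ still has 3 valence electrons; Na⁺ is the bare [Ne] core.
Pulling an electron out of a noble-gas core costs far more than removing a remaining valence electron, so K and Na sit at the high end of IE_2.
The numbers (kJ/mol): K 3052, Si 1577, Na 4562.
Putting it together, IE_2: Si < K < Na.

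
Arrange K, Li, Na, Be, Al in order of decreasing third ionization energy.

Be > Li > Na > K > Al

The third ionization energy removes an electron from the +2 ion. For each element: K²⁺ is already 1 electron into the core; Li²⁺ is already 1 electron into the core; Na²⁺ is already 1 electron into the core; Be²⁺ is the bare [He] core; Al²⁺ still has 1 valence electron.
Pulling an electron out of a noble-gas core costs far more than removing a remaining valence electron, so K, Na, Li and Be sit at the high end of IE_3.
Approximate IE_3 values (kJ/mol): K 4420, Li 11815, Na 6910, Be 14849, Al 2745.
So the third ionization energies run Al < K < Na < Li < Be.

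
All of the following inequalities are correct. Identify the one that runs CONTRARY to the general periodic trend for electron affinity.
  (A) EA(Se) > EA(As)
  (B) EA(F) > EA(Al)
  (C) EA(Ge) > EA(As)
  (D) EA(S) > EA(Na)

(C)

The general trend: electron affinity increases across a period and decreases down a group.
(A) Se (period 4, group 16) vs As (period 4, group 15): the stated order agrees with the simple trend.
(B) F (period 2, group 17) vs Al (period 3, group 13): the stated order agrees with the simple trend.
(C) Ge (period 4, group 14) vs As (period 4, group 15): the stated order contradicts the simple trend.
(D) S (period 3, group 16) vs Na (period 3, group 1): the stated order agrees with the simple trend.
The exception is (C): adding an electron to As's half-filled 4p³ is unfavourable, so Ge (4p²) has the more exothermic EA.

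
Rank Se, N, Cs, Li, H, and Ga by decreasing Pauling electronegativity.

H is in period 1, group 1; Li is in period 2, group 1; N is in period 2, group 15; Ga is in period 4, group 13; Se is in period 4, group 16; Cs is in period 6, group 1.
Electronegativity increases across a period and decreases down a group, tracking effective nuclear charge and atomic size.
These span different periods and groups, so the two trends combine.
Li > Cs: Li sits above Cs in group 1, so the down-group effect alone puts Li higher.
Ga > Li: period and group pull opposite ways; the across-period shift dominates (1.81 vs 0.98).
H > Ga: the two effects oppose for this pair; the down-group effect wins (2.20 vs 1.81).
Se > H: the two effects oppose for this pair; the across-period effect wins (2.55 vs 2.20).
N > Se: the two effects oppose for this pair; the down-group effect wins (3.04 vs 2.55).
Approximate values (Pauling): H 2.20, Li 0.98, N 3.04, Ga 1.81, Se 2.55, Cs 0.79.
So from highest to lowest: N > Se > H > Ga > Li > Cs.

N > Se > H > Ga > Li > Cs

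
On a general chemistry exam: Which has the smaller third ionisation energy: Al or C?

Al

After 2 electrons have been removed, what remains? Al²⁺ still has 1 valence electron; C²⁺ still has 2 valence electrons.
All are still removing valence electrons, so compare the +2 ions as you would atoms: IE_3 generally rises across a period (higher Z_eff) and falls down a group (larger shell), subject to the usual subshell exceptions.
Valence configurations: Al²⁺ [Ne]3s¹, C²⁺ [He]2s².
Approximate IE_3 values (kJ/mol): Al 2745, C 4620.
Putting it together, IE_3: Al < C.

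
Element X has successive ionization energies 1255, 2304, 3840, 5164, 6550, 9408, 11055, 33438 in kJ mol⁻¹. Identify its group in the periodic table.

Group 17

Look for the largest jump between consecutive ionization energies: IE8/IE7 ≈ 3.0, far larger than any earlier ratio.
That jump marks the point where a core electron is being removed. So the atom has 7 valence electrons.
A main-group element with 7 valence electrons is in group 17.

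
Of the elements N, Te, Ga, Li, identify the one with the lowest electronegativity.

Li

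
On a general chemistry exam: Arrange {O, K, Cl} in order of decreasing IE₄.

Consider each +3 ion: O³⁺ still has 3 valence electrons; K³⁺ is already 2 electrons into the core; Cl³⁺ still has 4 valence electrons.
Usually core removal costs more than valence removal, but here the competition is close: a tightly held n=2 valence electron can cost more to remove than an n=3 core electron, so the actual values have to decide it.
Valence configurations: O³⁺ [He]2s²2p¹, Cl³⁺ [Ne]3s²3p².
Tabulated IE_4 (kJ/mol): O 7469, K 5877, Cl 5159.
Hence IE_4: Cl < K < O.

O > K > Cl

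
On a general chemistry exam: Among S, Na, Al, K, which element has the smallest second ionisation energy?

IE_2 is the cost of taking one more electron from the +1 cation: S⁺ still has 5 valence electrons; Na⁺ is the bare [Ne] core; Al⁺ still has 2 valence electrons; K⁺ is the bare [Ar] core.
Breaking into a closed-shell core is much more expensive than removing a leftover valence electron — K and Na have the largest IE_2 here.
Valence configurations: S⁺ [Ne]3s²3p³, Al⁺ [Ne]3s².
Tabulated IE_2 (kJ/mol): S 2252, Na 4562, Al 1817, K 3052.
So the second ionization energies run Al < S < K < Na.

Al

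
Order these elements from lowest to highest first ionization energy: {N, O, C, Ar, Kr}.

C < O < Kr < N < Ar

IE₁ increases left→right with effective nuclear charge and decreases top→bottom as the valence shell moves farther out.
Neither a single period nor a single group — weigh both effects.
O > C: both are in period 2; the period trend gives O the larger value.
Kr > O: the two effects oppose for this pair; the across-period effect wins (1351 vs 1314 kJ/mol).
N > Kr: period and group pull opposite ways; the down-group shift dominates (1402 vs 1351 kJ/mol).
Ar > N: period and group pull opposite ways; the across-period shift dominates (1521 vs 1402 kJ/mol).
Note the exception: N has a higher first ionization energy than O, contrary to the simple trend — pairing an electron in O's 2p⁴ costs repulsion energy, so O ionizes more easily than half-filled N (2p³).
For reference (kJ/mol): C 1086, N 1402, O 1314, Ar 1521, Kr 1351.
So from lowest to highest: C < O < Kr < N < Ar.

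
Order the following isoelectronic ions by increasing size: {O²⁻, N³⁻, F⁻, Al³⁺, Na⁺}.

Al³⁺ < Na⁺ < F⁻ < O²⁻ < N³⁻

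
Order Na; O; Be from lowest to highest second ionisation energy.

IE_2 is the cost of taking one more electron from the +1 cation: Na⁺ is the bare [Ne] core; O⁺ still has 5 valence electrons; Be⁺ still has 1 valence electron.
Core electrons are held far more tightly than valence electrons, so Na tops the IE_2 order.
Valence configurations: O⁺ [He]2s²2p³, Be⁺ [He]2s¹.
The numbers (kJ/mol): Na 4562, O 3388, Be 1757.
So the second ionization energies run Be < O < Na.

Be < O < Na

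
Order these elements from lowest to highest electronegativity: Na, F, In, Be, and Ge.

Be is in period 2, group 2; F is in period 2, group 17; Na is in period 3, group 1; Ge is in period 4, group 14; In is in period 5, group 13.
Atoms toward the upper right of the periodic table pull bonding electrons most strongly.
Neither a single period nor a single group — weigh both effects.
Be > Na: both effects reinforce here, so Be is clearly the higher of the two.
In > Be: period and group pull opposite ways; the across-period shift dominates (1.78 vs 1.57).
Ge > In: both effects reinforce here, so Ge is clearly the higher of the two.
F > Ge: both effects reinforce here, so F is clearly the higher of the two.
Approximate values (Pauling): Be 1.57, F 3.98, Na 0.93, Ge 2.01, In 1.78.
So from lowest to highest: Na < Be < In < Ge < F.

Na, Be, In, Ge, F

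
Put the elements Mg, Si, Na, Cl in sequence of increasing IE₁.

Na < Mg < Si < Cl

Across a period the outer electron is held more tightly (higher IE₁); down a group it sits in a higher shell, more shielded, and comes off more easily.
All lie in period 3, so first ionization energy increases left to right.
So from lowest to highest: Na < Mg < Si < Cl.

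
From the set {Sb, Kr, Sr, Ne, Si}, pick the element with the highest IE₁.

Ne is in period 2, group 18; Si is in period 3, group 14; Kr is in period 4, group 18; Sr is in period 5, group 2; Sb is in period 5, group 15.
First ionization energy rises across a period (greater Z_eff holds electrons more tightly) and falls down a group (valence electrons are farther from the nucleus).
Here both period and group differ, so the two effects have to be weighed against each other.
Si > Sr: both effects reinforce here, so Si is clearly the higher of the two.
Sb > Si: period and group pull opposite ways; the across-period shift dominates (831 vs 786 kJ/mol).
Kr > Sb: relative to Sb, both the across-period and down-group shifts push Kr's first ionization energy up.
Ne > Kr: Ne sits above Kr in group 18, so the down-group effect alone puts Ne higher.
For reference (kJ/mol): Ne 2081, Si 786, Kr 1351, Sr 550, Sb 831.
The highest IE₁ among these belongs to Ne.

Ne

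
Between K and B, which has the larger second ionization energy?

K

The second ionization energy removes an electron from the +1 ion. For each element: K⁺ is the bare [Ar] core; B⁺ still has 2 valence electrons.
Breaking into a closed-shell core is much more expensive than removing a leftover valence electron — K has the largest IE_2 here.
The numbers (kJ/mol): K 3052, B 2427.
Putting it together, IE_2: B < K.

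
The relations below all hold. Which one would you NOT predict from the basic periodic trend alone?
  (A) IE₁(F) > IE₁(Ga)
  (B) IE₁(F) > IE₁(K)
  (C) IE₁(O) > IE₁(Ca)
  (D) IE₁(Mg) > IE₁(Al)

The general trend: first ionisation energy increases across a period and decreases down a group.
(A) F (period 2, group 17) vs Ga (period 4, group 13): the stated order agrees with the simple trend.
(B) F (period 2, group 17) vs K (period 4, group 1): the stated order agrees with the simple trend.
(C) O (period 2, group 16) vs Ca (period 4, group 2): the stated order agrees with the simple trend.
(D) Mg (period 3, group 2) vs Al (period 3, group 13): the stated order contradicts the simple trend.
The exception is (D): Al's single 3p electron is easier to remove than one from Mg's filled 3s².

(D)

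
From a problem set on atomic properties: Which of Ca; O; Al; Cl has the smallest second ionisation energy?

Ca

Consider each +1 ion: Ca⁺ still has 1 valence electron; O⁺ still has 5 valence electrons; Al⁺ still has 2 valence electrons; Cl⁺ still has 6 valence electrons.
All are still removing valence electrons, so compare the +1 ions as you would atoms: IE_2 generally rises across a period (higher Z_eff) and falls down a group (larger shell), subject to the usual subshell exceptions.
Valence configurations: Ca⁺ [Ar]4s¹, O⁺ [He]2s²2p³, Al⁺ [Ne]3s², Cl⁺ [Ne]3s²3p⁴.
Tabulated IE_2 (kJ/mol): Ca 1145, O 3388, Al 1817, Cl 2298.
Overall IE_2 order: Ca < Al < Cl < O.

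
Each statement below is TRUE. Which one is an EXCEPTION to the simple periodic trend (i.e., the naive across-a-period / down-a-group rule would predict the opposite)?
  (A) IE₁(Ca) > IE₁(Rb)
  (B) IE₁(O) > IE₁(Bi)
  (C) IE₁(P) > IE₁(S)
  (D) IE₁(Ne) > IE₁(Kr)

(C)

The general trend: first ionisation energy increases across a period and decreases down a group.
(A) Ca (period 4, group 2) vs Rb (period 5, group 1): the stated order agrees with the simple trend.
(B) O (period 2, group 16) vs Bi (period 6, group 15): the stated order agrees with the simple trend.
(C) P (period 3, group 15) vs S (period 3, group 16): the stated order contradicts the simple trend.
(D) Ne (period 2, group 18) vs Kr (period 4, group 18): the stated order agrees with the simple trend.
The exception is (C): S (3p⁴) ionizes more easily than half-filled P (3p³) because the paired 3p electron in S is pushed out by e⁻–e⁻ repulsion.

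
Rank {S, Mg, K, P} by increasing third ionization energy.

P, S, K, Mg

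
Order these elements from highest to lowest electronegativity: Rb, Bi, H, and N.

Smaller atoms with higher effective nuclear charge are more electronegative.
Here both period and group differ, so the two effects have to be weighed against each other.
Bi > Rb: period and group pull opposite ways; the across-period shift dominates (2.02 vs 0.82).
H > Bi: the two effects oppose for this pair; the down-group effect wins (2.20 vs 2.02).
N > H: the two effects oppose for this pair; the across-period effect wins (3.04 vs 2.20).
Approximate values (Pauling): H 2.20, N 3.04, Rb 0.82, Bi 2.02.
So from highest to lowest: N > H > Bi > Rb.

N > H > Bi > Rb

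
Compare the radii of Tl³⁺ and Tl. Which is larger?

Forming Tl³⁺ removes 3 electrons from Tl. Fewer electrons for the same nuclear charge means less shielding and a higher Z_eff on the remaining electrons, and for main-group metals the entire outer shell is lost.
A cation is smaller than its parent atom: Tl³⁺ < Tl.

Tl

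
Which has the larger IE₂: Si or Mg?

After 1 electron has been removed, what remains? Si⁺ still has 3 valence electrons; Mg⁺ still has 1 valence electron.
All are still removing valence electrons, so compare the +1 ions as you would atoms: IE_2 generally rises across a period (higher Z_eff) and falls down a group (larger shell), subject to the usual subshell exceptions.
Valence configurations: Si⁺ [Ne]3s²3p¹, Mg⁺ [Ne]3s¹.
Approximate IE_2 values (kJ/mol): Si 1577, Mg 1451.
Hence IE_2: Mg < Si.

Si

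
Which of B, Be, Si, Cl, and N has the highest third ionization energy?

Be

The third ionization energy removes an electron from the +2 ion. For each element: B²⁺ still has 1 valence electron; Be²⁺ is the bare [He] core; Si²⁺ still has 2 valence electrons; Cl²⁺ still has 5 valence electrons; N²⁺ still has 3 valence electrons.
Pulling an electron out of a noble-gas core costs far more than removing a remaining valence electron, so Be sits at the high end of IE_3.
Valence configurations: B²⁺ [He]2s¹, Si²⁺ [Ne]3s², Cl²⁺ [Ne]3s²3p³, N²⁺ [He]2s²2p¹.
The numbers (kJ/mol): B 3660, Be 14849, Si 3232, Cl 3822, N 4578.
Putting it together, IE_3: Si < B < Cl < N < Be.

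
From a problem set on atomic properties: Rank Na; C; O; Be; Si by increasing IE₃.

Si < C < O < Na < Be

The third ionization energy removes an electron from the +2 ion. For each element: Na²⁺ is already 1 electron into the core; C²⁺ still has 2 valence electrons; O²⁺ still has 4 valence electrons; Be²⁺ is the bare [He] core; Si²⁺ still has 2 valence electrons.
Pulling an electron out of a noble-gas core costs far more than removing a remaining valence electron, so Na and Be sit at the high end of IE_3.
Valence configurations: C²⁺ [He]2s², O²⁺ [He]2s²2p², Si²⁺ [Ne]3s².
The numbers (kJ/mol): Na 6910, C 4620, O 5300, Be 14849, Si 3232.
Overall IE_3 order: Si < C < O < Na < Be.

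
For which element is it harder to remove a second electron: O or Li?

Li

The second ionization energy removes an electron from the +1 ion. For each element: O⁺ still has 5 valence electrons; Li⁺ is the bare [He] core.
Core electrons are held far more tightly than valence electrons, so Li tops the IE_2 order.
Approximate IE_2 values (kJ/mol): O 3388, Li 7298.
Overall IE_2 order: O < Li.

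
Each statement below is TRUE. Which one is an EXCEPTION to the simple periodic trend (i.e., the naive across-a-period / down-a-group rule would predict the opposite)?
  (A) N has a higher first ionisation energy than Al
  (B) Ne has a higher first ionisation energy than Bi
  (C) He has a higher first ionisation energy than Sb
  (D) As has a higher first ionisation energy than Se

The general trend: first ionisation energy increases across a period and decreases down a group.
(A) N (period 2, group 15) vs Al (period 3, group 13): the stated order agrees with the simple trend.
(B) Ne (period 2, group 18) vs Bi (period 6, group 15): the stated order agrees with the simple trend.
(C) He (period 1, group 18) vs Sb (period 5, group 15): the stated order agrees with the simple trend.
(D) As (period 4, group 15) vs Se (period 4, group 16): the stated order contradicts the simple trend.
The exception is (D): Se (4p⁴) ionizes more easily than half-filled As (4p³).

(D)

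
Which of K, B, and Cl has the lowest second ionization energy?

Cl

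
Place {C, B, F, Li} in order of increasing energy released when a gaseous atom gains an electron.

Atoms with high Z_eff and room in the valence shell (especially the halogens) have the most exothermic electron affinities.
All lie in period 2; the across-period trend (electron affinity increases left to right) applies, with the exception below.
Note the exception: Li has a higher electron affinity than B, contrary to the simple trend — B's ns²np¹ configuration gives only a small electron affinity — the sparsely filled np subshell binds an added electron weakly.
For reference (kJ/mol): Li 60, B 27, C 122, F 328.
So from lowest to highest: B < Li < C < F.

B < Li < C < F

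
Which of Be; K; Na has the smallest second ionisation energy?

The second ionization energy removes an electron from the +1 ion. For each element: Be⁺ still has 1 valence electron; K⁺ is the bare [Ar] core; Na⁺ is the bare [Ne] core.
Core electrons are held far more tightly than valence electrons, so K and Na top the IE_2 order.
The numbers (kJ/mol): Be 1757, K 3052, Na 4562.
Overall IE_2 order: Be < K < Na.

Be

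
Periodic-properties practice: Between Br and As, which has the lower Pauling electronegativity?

As

As is in period 4, group 15; Br is in period 4, group 17.
Atoms toward the upper right of the periodic table pull bonding electrons most strongly.
All lie in period 4, so electronegativity increases left to right.
So As has the lower Pauling electronegativity (As < Br).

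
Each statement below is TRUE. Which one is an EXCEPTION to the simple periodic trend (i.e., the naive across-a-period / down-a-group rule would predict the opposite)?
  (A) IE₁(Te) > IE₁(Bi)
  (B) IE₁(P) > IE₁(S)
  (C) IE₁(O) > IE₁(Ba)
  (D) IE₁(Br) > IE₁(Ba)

(B)

The general trend: first ionisation energy increases across a period and decreases down a group.
(A) Te (period 5, group 16) vs Bi (period 6, group 15): the stated order agrees with the simple trend.
(B) P (period 3, group 15) vs S (period 3, group 16): the stated order contradicts the simple trend.
(C) O (period 2, group 16) vs Ba (period 6, group 2): the stated order agrees with the simple trend.
(D) Br (period 4, group 17) vs Ba (period 6, group 2): the stated order agrees with the simple trend.
The exception is (B): S (3p⁴) ionizes more easily than half-filled P (3p³) because the paired 3p electron in S is pushed out by e⁻–e⁻ repulsion.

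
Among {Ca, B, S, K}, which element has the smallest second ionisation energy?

IE_2 is the cost of taking one more electron from the +1 cation: Ca⁺ still has 1 valence electron; B⁺ still has 2 valence electrons; S⁺ still has 5 valence electrons; K⁺ is the bare [Ar] core.
Pulling an electron out of a noble-gas core costs far more than removing a remaining valence electron, so K sits at the high end of IE_2.
Valence configurations: Ca⁺ [Ar]4s¹, B⁺ [He]2s², S⁺ [Ne]3s²3p³.
Tabulated IE_2 (kJ/mol): Ca 1145, B 2427, S 2252, K 3052.
Putting it together, IE_2: Ca < S < B < K.

Ca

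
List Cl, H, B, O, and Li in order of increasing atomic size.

H < O < B < Cl < Li

Moving right in a period, electrons are added to the same shell under a stronger nuclear pull, so atoms get smaller; moving down, a new shell is opened and atoms get larger.
Neither a single period nor a single group — weigh both effects.
O > H: period and group pull opposite ways; the down-group shift dominates (63 vs 32 pm).
B > O: B lies to the left of O in period 2, so the across-period effect alone puts B larger.
Cl > B: period and group pull opposite ways; the down-group shift dominates (99 vs 85 pm).
Li > Cl: the two effects oppose for this pair; the across-period effect wins (133 vs 99 pm).
Approximate values (pm): H 32, Li 133, B 85, O 63, Cl 99.
So from smallest to largest: H < O < B < Cl < Li.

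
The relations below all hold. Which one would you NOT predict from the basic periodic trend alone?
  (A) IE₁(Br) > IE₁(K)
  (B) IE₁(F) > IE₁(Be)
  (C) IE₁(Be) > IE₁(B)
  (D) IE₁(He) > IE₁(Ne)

(C)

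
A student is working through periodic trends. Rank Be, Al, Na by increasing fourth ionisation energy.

Consider each +3 ion: Be³⁺ is already 1 electron into the core; Al³⁺ is the bare [Ne] core; Na³⁺ is already 2 electrons into the core.
All of these are removing an electron from a noble-gas core or deeper; the smaller core (lower principal quantum number) is held far more tightly, and within a period the higher nuclear charge binds the same core more tightly.
Tabulated IE_4 (kJ/mol): Be 21007, Al 11577, Na 9543.
Hence IE_4: Na < Al < Be.

Na, Al, Be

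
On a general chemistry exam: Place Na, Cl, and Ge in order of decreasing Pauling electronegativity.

EN rises left→right (higher Z_eff, smaller atoms) and falls top→bottom (larger, more shielded atoms).
Here both period and group differ, so the two effects have to be weighed against each other.
Ge > Na: period and group pull opposite ways; the across-period shift dominates (2.01 vs 0.93).
Cl > Ge: relative to Ge, both the across-period and down-group shifts push Cl's electronegativity up.
For reference (Pauling): Na 0.93, Cl 3.16, Ge 2.01.
So from highest to lowest: Cl > Ge > Na.

Cl > Ge > Na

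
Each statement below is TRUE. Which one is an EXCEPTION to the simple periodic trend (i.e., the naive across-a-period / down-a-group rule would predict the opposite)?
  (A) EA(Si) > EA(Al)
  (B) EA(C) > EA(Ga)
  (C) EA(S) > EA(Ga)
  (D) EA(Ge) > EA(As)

The general trend: electron affinity increases across a period and decreases down a group.
(A) Si (period 3, group 14) vs Al (period 3, group 13): the stated order agrees with the simple trend.
(B) C (period 2, group 14) vs Ga (period 4, group 13): the stated order agrees with the simple trend.
(C) S (period 3, group 16) vs Ga (period 4, group 13): the stated order agrees with the simple trend.
(D) Ge (period 4, group 14) vs As (period 4, group 15): the stated order contradicts the simple trend.
The exception is (D): adding an electron to As's half-filled 4p³ is unfavourable, so Ge (4p²) has the more exothermic EA.

(D)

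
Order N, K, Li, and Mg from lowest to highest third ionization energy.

Consider each +2 ion: N²⁺ still has 3 valence electrons; K²⁺ is already 1 electron into the core; Li²⁺ is already 1 electron into the core; Mg²⁺ is the bare [Ne] core.
Usually core removal costs more than valence removal, but here the competition is close: a tightly held n=2 valence electron can cost more to remove than an n=3 core electron, so the actual values have to decide it.
Tabulated IE_3 (kJ/mol): N 4578, K 4420, Li 11815, Mg 7733.
So the third ionization energies run K < N < Mg < Li.

K < N < Mg < Li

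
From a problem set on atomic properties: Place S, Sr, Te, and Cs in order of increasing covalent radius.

S < Te < Sr < Cs

Moving right in a period, electrons are added to the same shell under a stronger nuclear pull, so atoms get smaller; moving down, a new shell is opened and atoms get larger.
These span different periods and groups, so the two trends combine.
Te > S: they share group 16; the group trend gives Te the larger value.
Sr > Te: both are in period 5; the period trend gives Sr the larger value.
Cs > Sr: relative to Sr, both the across-period and down-group shifts push Cs's atomic radius up.
For reference (pm): S 103, Sr 185, Te 136, Cs 232.
So from smallest to largest: S < Te < Sr < Cs.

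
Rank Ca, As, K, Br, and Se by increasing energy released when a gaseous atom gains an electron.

Electron affinity generally becomes more exothermic across a period toward the halogens and less exothermic down a group.
All lie in period 4; the across-period trend (electron affinity increases left to right) applies, with the exception below.
Note the exception: K has a higher electron affinity than Ca, contrary to the simple trend — adding an electron to Ca (ns²) has to open a new, higher-energy np subshell, which is unfavourable.
For reference (kJ/mol): K 48, Ca 2, As 78, Se 195, Br 325.
So from lowest to highest: Ca < K < As < Se < Br.

Ca < K < As < Se < Br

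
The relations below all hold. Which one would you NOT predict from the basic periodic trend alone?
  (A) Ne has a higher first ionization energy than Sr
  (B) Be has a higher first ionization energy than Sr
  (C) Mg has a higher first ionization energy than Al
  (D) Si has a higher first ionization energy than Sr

(C)

The general trend: first ionization energy increases across a period and decreases down a group.
(A) Ne (period 2, group 18) vs Sr (period 5, group 2): the stated order agrees with the simple trend.
(B) Be (period 2, group 2) vs Sr (period 5, group 2): the stated order agrees with the simple trend.
(C) Mg (period 3, group 2) vs Al (period 3, group 13): the stated order contradicts the simple trend.
(D) Si (period 3, group 14) vs Sr (period 5, group 2): the stated order agrees with the simple trend.
The exception is (C): Al's single 3p electron is easier to remove than one from Mg's filled 3s².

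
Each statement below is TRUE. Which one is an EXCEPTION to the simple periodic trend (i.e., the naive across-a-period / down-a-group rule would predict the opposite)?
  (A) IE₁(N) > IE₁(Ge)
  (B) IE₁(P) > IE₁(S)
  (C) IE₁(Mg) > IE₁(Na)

(B)

The general trend: first ionization energy increases across a period and decreases down a group.
(A) N (period 2, group 15) vs Ge (period 4, group 14): the stated order agrees with the simple trend.
(B) P (period 3, group 15) vs S (period 3, group 16): the stated order contradicts the simple trend.
(C) Mg (period 3, group 2) vs Na (period 3, group 1): the stated order agrees with the simple trend.
The exception is (B): S (3p⁴) ionizes more easily than half-filled P (3p³) because the paired 3p electron in S is pushed out by e⁻–e⁻ repulsion.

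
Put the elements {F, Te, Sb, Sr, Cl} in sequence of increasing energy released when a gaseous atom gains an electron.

F is in period 2, group 17; Cl is in period 3, group 17; Sr is in period 5, group 2; Sb is in period 5, group 15; Te is in period 5, group 16.
Adding an electron releases more energy for atoms nearer the top right (short of the noble gases).
These span different periods and groups, so the two trends combine.
Sb > Sr: Sb lies to the right of Sr in period 5, so the across-period effect alone puts Sb higher.
Te > Sb: both are in period 5; the period trend gives Te the larger value.
F > Te: both effects reinforce here, so F is clearly the higher of the two.
Cl > F: this pair runs against the simple trend — see the exception note.
Note the exception: Cl has a higher electron affinity than F, contrary to the simple trend — F's small 2p subshell makes the incoming electron feel strong e⁻–e⁻ repulsion, so Cl actually releases more energy on gaining an electron.
Approximate values (kJ/mol): F 328, Cl 349, Sr 5, Sb 103, Te 190.
So from lowest to highest: Sr < Sb < Te < F < Cl.

Sr < Sb < Te < F < Cl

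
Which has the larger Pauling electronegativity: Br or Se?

Se is in period 4, group 16; Br is in period 4, group 17.
Smaller atoms with higher effective nuclear charge are more electronegative.
All lie in period 4, so electronegativity increases left to right.
So Br has the larger Pauling electronegativity (Br > Se).

Br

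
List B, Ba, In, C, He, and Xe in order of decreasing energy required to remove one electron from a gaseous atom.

He > Xe > C > B > In > Ba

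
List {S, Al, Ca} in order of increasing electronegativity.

Ca < Al < S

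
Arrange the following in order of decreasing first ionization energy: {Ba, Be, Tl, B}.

Be > B > Tl > Ba

Be is in period 2, group 2; B is in period 2, group 13; Ba is in period 6, group 2; Tl is in period 6, group 13.
First ionization energy rises across a period (greater Z_eff holds electrons more tightly) and falls down a group (valence electrons are farther from the nucleus).
These span different periods and groups, so the two trends combine.
Tl > Ba: Tl lies to the right of Ba in period 6, so the across-period effect alone puts Tl higher.
B > Tl: they share group 13; the group trend gives B the larger value.
Be > B: this pair runs against the simple trend — see the exception note.
Note the exception: Be has a higher first ionization energy than B, contrary to the simple trend — removing B's lone 2p electron is easier than breaking Be's filled 2s².
For reference (kJ/mol): Be 900, B 801, Ba 503, Tl 589.
So from highest to lowest: Be > B > Tl > Ba.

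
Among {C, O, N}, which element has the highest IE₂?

O

After 1 electron has been removed, what remains? C⁺ still has 3 valence electrons; O⁺ still has 5 valence electrons; N⁺ still has 4 valence electrons.
All are still removing valence electrons, so compare the +1 ions as you would atoms: IE_2 generally rises across a period (higher Z_eff) and falls down a group (larger shell), subject to the usual subshell exceptions.
Valence configurations: C⁺ [He]2s²2p¹, O⁺ [He]2s²2p³, N⁺ [He]2s²2p².
Approximate IE_2 values (kJ/mol): C 2353, O 3388, N 2856.
Hence IE_2: C < N < O.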